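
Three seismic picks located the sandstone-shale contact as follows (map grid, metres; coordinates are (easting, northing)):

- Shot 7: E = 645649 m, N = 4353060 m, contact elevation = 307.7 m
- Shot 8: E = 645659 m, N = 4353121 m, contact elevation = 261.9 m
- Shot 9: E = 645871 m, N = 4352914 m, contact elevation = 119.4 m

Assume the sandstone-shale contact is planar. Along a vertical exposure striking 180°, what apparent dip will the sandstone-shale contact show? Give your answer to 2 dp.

Two edge vectors: Shot 7→Shot 8 = (10, 61, -45.8), Shot 7→Shot 9 = (222, -146, -188.3).
Normal n = (Shot 7→Shot 8) × (Shot 7→Shot 9) = (-18173.1, -8284.6, -15002).
So ∂z/∂E = −n_x/n_z = −1.21138 and ∂z/∂N = −n_y/n_z = −0.55223.
Unit vector along 180° is (sin 180°, cos 180°) = (0.0000, -1.0000).
Slope in that direction = a·(0.0000) + b·(-1.0000) = 0.55223.
Apparent dip = arctan|0.55223| = 28.91° (true dip is 53.1°, so apparent ≤ true as expected).

28.91°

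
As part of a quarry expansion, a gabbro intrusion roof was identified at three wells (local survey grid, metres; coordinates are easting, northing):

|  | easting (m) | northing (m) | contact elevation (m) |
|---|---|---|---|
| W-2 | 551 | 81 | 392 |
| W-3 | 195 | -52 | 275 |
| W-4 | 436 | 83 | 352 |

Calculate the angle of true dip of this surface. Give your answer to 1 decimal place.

Let the plane be z = a·easting + b·northing + c.
W-3−W-2: −356a − 133b = −117;  W-4−W-2: −115a + 2b = −40.
Solving gives a = 0.34697, b = −0.04904.
Gradient magnitude |∇z| = √(a² + b²) = √(0.12039 + 0.00241) = 0.35042.
True dip = arctan(0.35042) = 19.3°, dipping toward W (azimuth ≈ 278°).

19.3°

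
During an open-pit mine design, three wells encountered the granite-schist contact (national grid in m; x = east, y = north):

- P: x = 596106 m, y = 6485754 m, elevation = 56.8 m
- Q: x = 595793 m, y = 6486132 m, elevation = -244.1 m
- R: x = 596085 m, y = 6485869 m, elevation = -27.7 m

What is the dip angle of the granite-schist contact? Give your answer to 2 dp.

Two edge vectors: P→Q = (-313, 378, -300.9), P→R = (-21, 115, -84.5).
Normal n = (P→Q) × (P→R) = (2662.5, -20129.6, -28057).
So ∂z/∂x = −n_x/n_z = 0.09490 and ∂z/∂y = −n_y/n_z = −0.71745.
Gradient magnitude |∇z| = √(a² + b²) = √(0.00901 + 0.51474) = 0.72370.
True dip = arctan(0.72370) = 35.89°, dipping toward N (azimuth ≈ 352°).

35.89°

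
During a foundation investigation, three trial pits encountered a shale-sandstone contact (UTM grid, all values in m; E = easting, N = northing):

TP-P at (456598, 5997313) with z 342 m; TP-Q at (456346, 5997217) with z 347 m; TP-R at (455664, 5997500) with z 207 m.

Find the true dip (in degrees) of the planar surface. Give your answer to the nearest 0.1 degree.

16.5°

Let the plane be z = a·E + b·N + c.
TP-Q−TP-P: −252a − 96b = 5;  TP-R−TP-P: −934a + 187b = −135.
Solving gives a = 0.08791, b = −0.28285.
Gradient magnitude |∇z| = √(a² + b²) = √(0.00773 + 0.08000) = 0.29619.
True dip = arctan(0.29619) = 16.5°, dipping toward NNW (azimuth ≈ 343°).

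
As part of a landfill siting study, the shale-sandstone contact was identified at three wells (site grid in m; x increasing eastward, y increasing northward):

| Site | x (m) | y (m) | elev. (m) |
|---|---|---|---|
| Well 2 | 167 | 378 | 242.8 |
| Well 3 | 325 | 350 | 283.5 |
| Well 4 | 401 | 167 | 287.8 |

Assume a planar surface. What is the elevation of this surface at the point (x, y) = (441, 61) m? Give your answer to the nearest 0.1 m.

289.2 m

Two edge vectors: Well 2→Well 3 = (158, -28, 40.7), Well 2→Well 4 = (234, -211, 45).
Normal n = (Well 2→Well 3) × (Well 2→Well 4) = (7327.7, 2413.8, -26786).
So ∂z/∂x = −n_x/n_z = 0.27356 and ∂z/∂y = −n_y/n_z = 0.09011.
Intercept c from Well 2: 242.8 − 45.69 − 34.06 = 163.05.
At (441, 61): z = 120.6 + 5.5 + 163.05 = 289.2 m.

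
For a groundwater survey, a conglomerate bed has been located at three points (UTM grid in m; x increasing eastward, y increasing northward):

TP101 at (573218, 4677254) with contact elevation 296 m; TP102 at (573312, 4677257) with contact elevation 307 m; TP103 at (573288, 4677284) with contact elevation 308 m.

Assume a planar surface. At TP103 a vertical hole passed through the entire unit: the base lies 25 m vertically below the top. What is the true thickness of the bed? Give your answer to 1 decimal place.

24.6 m

Two edge vectors: TP101→TP102 = (94, 3, 11), TP101→TP103 = (70, 30, 12).
Normal n = (TP101→TP102) × (TP101→TP103) = (-294, -358, 2610).
So ∂z/∂x = −n_x/n_z = 0.11264 and ∂z/∂y = −n_y/n_z = 0.13716.
|∇z| = √(a²+b²) = 0.17749, so dip δ = arctan(0.17749) = 10.06°.
True thickness = vertical thickness × cos δ = 25 × cos 10.06° = 24.6 m.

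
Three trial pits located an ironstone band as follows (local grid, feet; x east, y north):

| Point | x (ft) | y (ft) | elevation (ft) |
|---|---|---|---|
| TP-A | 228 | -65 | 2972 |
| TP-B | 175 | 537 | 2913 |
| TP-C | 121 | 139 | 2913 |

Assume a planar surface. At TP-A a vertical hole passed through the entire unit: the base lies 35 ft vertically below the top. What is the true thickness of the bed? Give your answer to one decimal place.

32.0 ft

Two edge vectors: TP-A→TP-B = (-53, 602, -59), TP-A→TP-C = (-107, 204, -59).
Normal n = (TP-A→TP-B) × (TP-A→TP-C) = (-23482, 3186, 53602).
So ∂z/∂x = −n_x/n_z = 0.43808 and ∂z/∂y = −n_y/n_z = −0.05944.
|∇z| = √(a²+b²) = 0.44209, so dip δ = arctan(0.44209) = 23.85°.
True thickness = vertical thickness × cos δ = 35 × cos 23.85° = 32.0 ft.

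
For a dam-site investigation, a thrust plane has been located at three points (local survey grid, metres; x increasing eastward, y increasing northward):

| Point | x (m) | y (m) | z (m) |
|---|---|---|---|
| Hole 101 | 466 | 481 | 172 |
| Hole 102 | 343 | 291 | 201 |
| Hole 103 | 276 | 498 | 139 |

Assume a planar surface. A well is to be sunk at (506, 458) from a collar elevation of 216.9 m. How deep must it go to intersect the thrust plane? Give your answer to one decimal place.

Let the plane be z = a·x + b·y + c.
Hole 102−Hole 101: −123a − 190b = 29;  Hole 103−Hole 101: −190a + 17b = −33.
Solving gives a = 0.15127, b = −0.25056.
Then c = 172 − a·466 − b·481 = 222.03.
At (506, 458): z_contact = 76.54 − 114.75 + 222.03 = 183.81 m.
Depth below ground = 216.9 − 183.81 = 33.1 m.

33.1 m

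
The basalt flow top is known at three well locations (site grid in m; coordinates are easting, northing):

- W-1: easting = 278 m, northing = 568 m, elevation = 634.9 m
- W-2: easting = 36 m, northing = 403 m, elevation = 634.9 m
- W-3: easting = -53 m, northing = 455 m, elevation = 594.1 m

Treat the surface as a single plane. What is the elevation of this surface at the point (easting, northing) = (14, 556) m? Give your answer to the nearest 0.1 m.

Let the plane be z = a·easting + b·northing + c.
W-2−W-1: −242a − 165b = 0;  W-3−W-1: −331a − 113b = −40.8.
Solving gives a = 0.24687, b = −0.36208.
Then c = 634.9 − a·278 − b·568 = 771.93.
At (14, 556): z = 3.5 − 201.3 + 771.93 = 574.1 m.

574.1 m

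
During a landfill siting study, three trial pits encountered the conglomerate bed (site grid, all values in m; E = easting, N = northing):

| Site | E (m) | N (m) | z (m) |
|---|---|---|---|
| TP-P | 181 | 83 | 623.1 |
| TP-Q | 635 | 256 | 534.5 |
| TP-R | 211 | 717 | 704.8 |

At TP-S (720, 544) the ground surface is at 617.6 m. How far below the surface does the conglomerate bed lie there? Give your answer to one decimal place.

Two edge vectors: TP-P→TP-Q = (454, 173, -88.6), TP-P→TP-R = (30, 634, 81.7).
Normal n = (TP-P→TP-Q) × (TP-P→TP-R) = (70306.5, -39749.8, 282646).
So ∂z/∂E = −n_x/n_z = −0.24874 and ∂z/∂N = −n_y/n_z = 0.14063.
Intercept c from TP-P: 623.1 + 45.02 − 11.67 = 656.45.
At (720, 544): z_contact = −179.10 + 76.51 + 656.45 = 553.86 m.
Depth below ground = 617.6 − 553.86 = 63.7 m.

63.7 m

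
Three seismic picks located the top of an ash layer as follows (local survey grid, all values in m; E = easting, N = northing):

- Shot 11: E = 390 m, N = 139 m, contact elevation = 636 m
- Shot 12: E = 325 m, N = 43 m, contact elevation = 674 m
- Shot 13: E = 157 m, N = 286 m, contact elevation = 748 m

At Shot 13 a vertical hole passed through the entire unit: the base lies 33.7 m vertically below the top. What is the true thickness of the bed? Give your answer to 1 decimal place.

30.0 m

Let the plane be z = a·E + b·N + c.
Shot 12−Shot 11: −65a − 96b = 38;  Shot 13−Shot 11: −233a + 147b = 112.
Solving gives a = −0.51179, b = −0.04931.
|∇z| = √(a²+b²) = 0.51416, so dip δ = arctan(0.51416) = 27.21°.
True thickness = vertical thickness × cos δ = 33.7 × cos 27.21° = 30.0 m.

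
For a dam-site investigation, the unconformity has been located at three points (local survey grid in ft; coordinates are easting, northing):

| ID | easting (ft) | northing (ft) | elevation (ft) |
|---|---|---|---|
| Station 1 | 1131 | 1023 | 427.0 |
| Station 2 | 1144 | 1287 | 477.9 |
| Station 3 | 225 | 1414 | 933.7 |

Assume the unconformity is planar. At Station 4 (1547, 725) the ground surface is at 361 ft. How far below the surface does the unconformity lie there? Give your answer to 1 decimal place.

192.2 ft

Two edge vectors: Station 1→Station 2 = (13, 264, 50.9), Station 1→Station 3 = (-906, 391, 506.7).
Normal n = (Station 1→Station 2) × (Station 1→Station 3) = (113866.9, -52702.5, 244267).
So ∂z/∂easting = −n_x/n_z = −0.466158 and ∂z/∂northing = −n_y/n_z = 0.215758.
Intercept c from Station 1: 427 + 527.22 − 220.72 = 733.50.
At (1547, 725): z_contact = −721.15 + 156.42 + 733.50 = 168.78 ft.
Depth below ground = 361 − 168.78 = 192.2 ft.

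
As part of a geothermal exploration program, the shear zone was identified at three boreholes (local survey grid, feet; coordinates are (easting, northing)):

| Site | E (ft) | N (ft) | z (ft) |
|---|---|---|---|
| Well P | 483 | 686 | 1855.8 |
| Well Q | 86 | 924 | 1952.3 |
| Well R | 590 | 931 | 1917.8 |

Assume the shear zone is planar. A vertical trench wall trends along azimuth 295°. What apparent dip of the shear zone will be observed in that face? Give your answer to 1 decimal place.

10.5°

Let the plane be z = a·E + b·N + c.
Well Q−Well P: −397a + 238b = 96.5;  Well R−Well P: 107a + 245b = 62.
Solving gives a = −0.07241, b = 0.28468.
Unit vector along 295° is (sin 295°, cos 295°) = (-0.9063, 0.4226).
Slope in that direction = a·(-0.9063) + b·(0.4226) = 0.18593.
Apparent dip = arctan|0.18593| = 10.5° (true dip is 16.4°, so apparent ≤ true as expected).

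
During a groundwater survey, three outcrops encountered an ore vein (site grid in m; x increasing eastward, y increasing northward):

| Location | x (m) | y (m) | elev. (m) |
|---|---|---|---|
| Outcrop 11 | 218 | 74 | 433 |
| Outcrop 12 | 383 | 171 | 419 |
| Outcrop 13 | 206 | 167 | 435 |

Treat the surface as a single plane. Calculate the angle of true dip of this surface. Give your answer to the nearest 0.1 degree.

Two edge vectors: Outcrop 11→Outcrop 12 = (165, 97, -14), Outcrop 11→Outcrop 13 = (-12, 93, 2).
Normal n = (Outcrop 11→Outcrop 12) × (Outcrop 11→Outcrop 13) = (1496, -162, 16509).
So ∂z/∂x = −n_x/n_z = −0.09062 and ∂z/∂y = −n_y/n_z = 0.00981.
Gradient magnitude |∇z| = √(a² + b²) = √(0.00821 + 0.00010) = 0.09115.
True dip = arctan(0.09115) = 5.2°, dipping toward E (azimuth ≈ 096°).

5.2°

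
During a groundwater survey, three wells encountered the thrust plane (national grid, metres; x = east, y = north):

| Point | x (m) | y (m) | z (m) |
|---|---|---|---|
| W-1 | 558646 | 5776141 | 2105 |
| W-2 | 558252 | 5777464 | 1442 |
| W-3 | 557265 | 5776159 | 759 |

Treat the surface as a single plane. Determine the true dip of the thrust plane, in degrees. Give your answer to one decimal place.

Two edge vectors: W-1→W-2 = (-394, 1323, -663), W-1→W-3 = (-1381, 18, -1346).
Normal n = (W-1→W-2) × (W-1→W-3) = (-1768824, 385279, 1819971).
So ∂z/∂x = −n_x/n_z = 0.97190 and ∂z/∂y = −n_y/n_z = −0.21170.
Gradient magnitude |∇z| = √(a² + b²) = √(0.94458 + 0.04481) = 0.99468.
True dip = arctan(0.99468) = 44.8°, dipping toward WNW (azimuth ≈ 282°).

44.8°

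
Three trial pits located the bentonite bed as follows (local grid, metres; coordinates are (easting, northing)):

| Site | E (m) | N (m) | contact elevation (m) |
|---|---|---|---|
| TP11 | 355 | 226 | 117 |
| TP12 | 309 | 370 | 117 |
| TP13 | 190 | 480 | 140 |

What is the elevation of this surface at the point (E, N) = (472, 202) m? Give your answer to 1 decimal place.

Let the plane be z = a·E + b·N + c.
TP12−TP11: −46a + 144b = 0;  TP13−TP11: −165a + 254b = 23.
Solving gives a = −0.27426, b = −0.08761.
Then c = 117 − a·355 − b·226 = 234.16.
At (472, 202): z = −129.5 − 17.7 + 234.16 = 87.0 m.

87.0 m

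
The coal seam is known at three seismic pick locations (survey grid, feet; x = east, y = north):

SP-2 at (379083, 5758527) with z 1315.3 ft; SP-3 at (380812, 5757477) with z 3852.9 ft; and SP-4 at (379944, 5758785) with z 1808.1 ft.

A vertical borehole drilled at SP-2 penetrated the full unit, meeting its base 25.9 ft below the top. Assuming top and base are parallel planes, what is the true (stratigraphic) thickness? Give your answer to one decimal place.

Two edge vectors: SP-2→SP-3 = (1729, -1050, 2537.6), SP-2→SP-4 = (861, 258, 492.8).
Normal n = (SP-2→SP-3) × (SP-2→SP-4) = (-1172140.8, 1332822.4, 1350132).
So ∂z/∂x = −n_x/n_z = 0.86817 and ∂z/∂y = −n_y/n_z = −0.98718.
|∇z| = √(a²+b²) = 1.31462, so dip δ = arctan(1.31462) = 52.74°.
True thickness = vertical thickness × cos δ = 25.9 × cos 52.74° = 15.7 ft.

15.7 ft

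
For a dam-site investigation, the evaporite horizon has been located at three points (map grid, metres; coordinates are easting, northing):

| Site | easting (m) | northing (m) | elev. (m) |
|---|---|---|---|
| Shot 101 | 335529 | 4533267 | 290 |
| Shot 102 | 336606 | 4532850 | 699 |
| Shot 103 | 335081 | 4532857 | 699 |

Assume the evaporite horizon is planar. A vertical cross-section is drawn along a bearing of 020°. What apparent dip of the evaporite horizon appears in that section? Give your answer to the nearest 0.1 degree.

Two edge vectors: Shot 101→Shot 102 = (1077, -417, 409), Shot 101→Shot 103 = (-448, -410, 409).
Normal n = (Shot 101→Shot 102) × (Shot 101→Shot 103) = (-2863, -623725, -628386).
So ∂z/∂easting = −n_x/n_z = −0.00456 and ∂z/∂northing = −n_y/n_z = −0.99258.
Unit vector along 020° is (sin 20°, cos 20°) = (0.3420, 0.9397).
Slope in that direction = a·(0.3420) + b·(0.9397) = −0.93428.
Apparent dip = arctan|0.93428| = 43.1° (true dip is 44.8°, so apparent ≤ true as expected).

43.1°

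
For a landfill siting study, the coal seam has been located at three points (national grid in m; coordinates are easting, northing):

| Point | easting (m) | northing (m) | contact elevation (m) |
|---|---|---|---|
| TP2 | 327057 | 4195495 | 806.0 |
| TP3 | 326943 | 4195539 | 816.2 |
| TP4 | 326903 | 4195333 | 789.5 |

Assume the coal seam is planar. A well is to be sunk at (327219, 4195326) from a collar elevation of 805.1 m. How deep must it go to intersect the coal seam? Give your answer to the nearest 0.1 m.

Two edge vectors: TP2→TP3 = (-114, 44, 10.2), TP2→TP4 = (-154, -162, -16.5).
Normal n = (TP2→TP3) × (TP2→TP4) = (926.4, -3451.8, 25244).
So ∂z/∂easting = −n_x/n_z = −0.036697829 and ∂z/∂northing = −n_y/n_z = 0.136737443.
Intercept c from TP2: 806 + 12002.28 − 573681.26 = −560872.97.
At (327219, 4195326): z_contact = −12008.23 + 573658.15 − 560872.97 = 776.95 m.
Depth below ground = 805.1 − 776.95 = 28.2 m.

28.2 m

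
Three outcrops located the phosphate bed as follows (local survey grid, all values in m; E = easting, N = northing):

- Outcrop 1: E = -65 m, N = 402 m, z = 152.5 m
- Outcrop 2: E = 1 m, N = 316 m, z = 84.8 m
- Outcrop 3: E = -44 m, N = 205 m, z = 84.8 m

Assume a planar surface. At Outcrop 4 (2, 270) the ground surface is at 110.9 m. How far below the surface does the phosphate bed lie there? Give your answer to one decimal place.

39.3 m

Let the plane be z = a·E + b·N + c.
Outcrop 2−Outcrop 1: 66a − 86b = −67.7;  Outcrop 3−Outcrop 1: 21a − 197b = −67.7.
Solving gives a = −0.67120, b = 0.27211.
Then c = 152.5 − a·-65 − b·402 = −0.51.
At (2, 270): z_contact = −1.34 + 73.47 − 0.51 = 71.61 m.
Depth below ground = 110.9 − 71.61 = 39.3 m.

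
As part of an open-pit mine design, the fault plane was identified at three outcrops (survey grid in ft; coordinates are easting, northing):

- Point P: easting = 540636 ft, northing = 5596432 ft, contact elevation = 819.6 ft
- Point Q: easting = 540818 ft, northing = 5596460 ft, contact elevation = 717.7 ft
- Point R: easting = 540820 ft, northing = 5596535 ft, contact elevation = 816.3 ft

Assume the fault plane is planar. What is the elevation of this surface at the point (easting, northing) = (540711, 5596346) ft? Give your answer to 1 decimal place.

647.4 ft

Two edge vectors: Point P→Point Q = (182, 28, -101.9), Point P→Point R = (184, 103, -3.3).
Normal n = (Point P→Point Q) × (Point P→Point R) = (10403.3, -18149, 13594).
So ∂z/∂easting = −n_x/n_z = −0.765286156 and ∂z/∂northing = −n_y/n_z = 1.335074297.
Intercept c from Point P: 819.6 + 413741.25 − 7471652.52 = −7057091.67.
At (540711, 5596346): z = −413798.6 + 7471537.7 − 7057091.67 = 647.4 ft.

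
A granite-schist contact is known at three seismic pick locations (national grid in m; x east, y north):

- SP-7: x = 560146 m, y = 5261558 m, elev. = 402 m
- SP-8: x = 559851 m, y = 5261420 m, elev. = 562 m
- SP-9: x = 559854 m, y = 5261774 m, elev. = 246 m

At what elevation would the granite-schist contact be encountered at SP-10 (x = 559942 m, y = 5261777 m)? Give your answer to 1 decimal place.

232.3 m

Let the plane be z = a·x + b·y + c.
SP-8−SP-7: −295a − 138b = 160;  SP-9−SP-7: −292a + 216b = −156.
Solving gives a = −0.125288417, b = −0.891593601.
Then c = 402 − a·560146 − b·5261558 = 4761753.25.
At (559942, 5261777): z = −70154.2 − 4691366.7 + 4761753.25 = 232.3 m.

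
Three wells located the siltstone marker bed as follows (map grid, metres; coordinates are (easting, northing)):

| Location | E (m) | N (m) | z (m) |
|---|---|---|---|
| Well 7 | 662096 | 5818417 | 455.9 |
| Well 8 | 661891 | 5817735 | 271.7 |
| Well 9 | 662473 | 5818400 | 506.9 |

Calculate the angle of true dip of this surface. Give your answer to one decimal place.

15.1°

Let the plane be z = a·E + b·N + c.
Well 8−Well 7: −205a − 682b = −184.2;  Well 9−Well 7: 377a − 17b = 51.
Solving gives a = 0.14549, b = 0.22636.
Gradient magnitude |∇z| = √(a² + b²) = √(0.02117 + 0.05124) = 0.26908.
True dip = arctan(0.26908) = 15.1°, dipping toward SSW (azimuth ≈ 213°).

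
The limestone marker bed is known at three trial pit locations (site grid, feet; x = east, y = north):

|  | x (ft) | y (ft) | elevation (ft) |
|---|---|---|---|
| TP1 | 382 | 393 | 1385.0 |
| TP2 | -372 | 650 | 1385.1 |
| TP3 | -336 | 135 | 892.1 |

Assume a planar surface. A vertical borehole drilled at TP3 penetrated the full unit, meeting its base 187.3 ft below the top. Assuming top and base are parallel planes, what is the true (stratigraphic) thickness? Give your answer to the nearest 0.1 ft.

130.1 ft

Let the plane be z = a·x + b·y + c.
TP2−TP1: −754a + 257b = 0.1;  TP3−TP1: −718a − 258b = −492.9.
Solving gives a = 0.33412, b = 0.98064.
|∇z| = √(a²+b²) = 1.03599, so dip δ = arctan(1.03599) = 46.01°.
True thickness = vertical thickness × cos δ = 187.3 × cos 46.01° = 130.1 ft.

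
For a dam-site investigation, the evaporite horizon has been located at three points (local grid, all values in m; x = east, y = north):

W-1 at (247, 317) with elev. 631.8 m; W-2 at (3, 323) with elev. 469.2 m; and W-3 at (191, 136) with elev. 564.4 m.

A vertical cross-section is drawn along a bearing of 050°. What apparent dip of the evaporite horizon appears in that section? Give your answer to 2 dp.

31.78°

Two edge vectors: W-1→W-2 = (-244, 6, -162.6), W-1→W-3 = (-56, -181, -67.4).
Normal n = (W-1→W-2) × (W-1→W-3) = (-29835, -7340, 44500).
So ∂z/∂x = −n_x/n_z = 0.67045 and ∂z/∂y = −n_y/n_z = 0.16494.
Unit vector along 050° is (sin 50°, cos 50°) = (0.7660, 0.6428).
Slope in that direction = a·(0.7660) + b·(0.6428) = 0.61962.
Apparent dip = arctan|0.61962| = 31.78° (true dip is 34.6°, so apparent ≤ true as expected).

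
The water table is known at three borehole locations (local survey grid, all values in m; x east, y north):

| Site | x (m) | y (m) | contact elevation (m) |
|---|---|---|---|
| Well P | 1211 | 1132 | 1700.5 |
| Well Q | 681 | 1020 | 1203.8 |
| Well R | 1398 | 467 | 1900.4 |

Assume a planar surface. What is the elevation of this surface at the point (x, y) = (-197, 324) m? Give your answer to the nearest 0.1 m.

398.8 m

Let the plane be z = a·x + b·y + c.
Well Q−Well P: −530a − 112b = −496.7;  Well R−Well P: 187a − 665b = 199.9.
Solving gives a = 0.944563, b = −0.034987.
Then c = 1700.5 − a·1211 − b·1132 = 596.24.
At (-197, 324): z = −186.1 − 11.3 + 596.24 = 398.8 m.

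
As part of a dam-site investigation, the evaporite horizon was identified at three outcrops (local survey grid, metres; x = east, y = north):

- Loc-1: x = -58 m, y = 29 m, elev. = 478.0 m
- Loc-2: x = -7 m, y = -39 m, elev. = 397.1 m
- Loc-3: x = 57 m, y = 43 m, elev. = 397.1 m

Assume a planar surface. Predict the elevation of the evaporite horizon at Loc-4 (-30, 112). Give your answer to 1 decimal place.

506.6 m

Let the plane be z = a·x + b·y + c.
Loc-2−Loc-1: 51a − 68b = −80.9;  Loc-3−Loc-1: 115a + 14b = −80.9.
Solving gives a = −0.77734, b = 0.60670.
Then c = 478 − a·-58 − b·29 = 415.32.
At (-30, 112): z = 23.3 + 68.0 + 415.32 = 506.6 m.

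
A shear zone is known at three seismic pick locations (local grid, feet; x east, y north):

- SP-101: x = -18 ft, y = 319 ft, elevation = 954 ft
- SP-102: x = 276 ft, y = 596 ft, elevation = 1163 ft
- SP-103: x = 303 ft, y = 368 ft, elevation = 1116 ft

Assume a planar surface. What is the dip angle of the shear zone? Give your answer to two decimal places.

Two edge vectors: SP-101→SP-102 = (294, 277, 209), SP-101→SP-103 = (321, 49, 162).
Normal n = (SP-101→SP-102) × (SP-101→SP-103) = (34633, 19461, -74511).
So ∂z/∂x = −n_x/n_z = 0.46480 and ∂z/∂y = −n_y/n_z = 0.26118.
Gradient magnitude |∇z| = √(a² + b²) = √(0.21604 + 0.06822) = 0.53316.
True dip = arctan(0.53316) = 28.06°, dipping toward WSW (azimuth ≈ 241°).

28.06°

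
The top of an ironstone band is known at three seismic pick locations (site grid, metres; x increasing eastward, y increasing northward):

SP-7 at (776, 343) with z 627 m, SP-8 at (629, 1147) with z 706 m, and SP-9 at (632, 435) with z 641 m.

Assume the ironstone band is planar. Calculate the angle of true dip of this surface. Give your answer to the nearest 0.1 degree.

Let the plane be z = a·x + b·y + c.
SP-8−SP-7: −147a + 804b = 79;  SP-9−SP-7: −144a + 92b = 14.
Solving gives a = −0.03900, b = 0.09113.
Gradient magnitude |∇z| = √(a² + b²) = √(0.00152 + 0.00830) = 0.09912.
True dip = arctan(0.09912) = 5.7°, dipping toward SSE (azimuth ≈ 157°).

5.7°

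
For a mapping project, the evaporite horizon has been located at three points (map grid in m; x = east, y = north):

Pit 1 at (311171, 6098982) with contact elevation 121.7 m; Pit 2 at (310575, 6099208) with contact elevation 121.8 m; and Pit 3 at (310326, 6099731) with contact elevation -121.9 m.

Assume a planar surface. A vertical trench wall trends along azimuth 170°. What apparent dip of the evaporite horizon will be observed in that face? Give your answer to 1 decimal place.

Let the plane be z = a·x + b·y + c.
Pit 2−Pit 1: −596a + 226b = 0.1;  Pit 3−Pit 1: −845a + 749b = −243.6.
Solving gives a = −0.21582, b = −0.56872.
Unit vector along 170° is (sin 170°, cos 170°) = (0.1736, -0.9848).
Slope in that direction = a·(0.1736) + b·(-0.9848) = 0.52260.
Apparent dip = arctan|0.52260| = 27.6° (true dip is 31.3°, so apparent ≤ true as expected).

27.6°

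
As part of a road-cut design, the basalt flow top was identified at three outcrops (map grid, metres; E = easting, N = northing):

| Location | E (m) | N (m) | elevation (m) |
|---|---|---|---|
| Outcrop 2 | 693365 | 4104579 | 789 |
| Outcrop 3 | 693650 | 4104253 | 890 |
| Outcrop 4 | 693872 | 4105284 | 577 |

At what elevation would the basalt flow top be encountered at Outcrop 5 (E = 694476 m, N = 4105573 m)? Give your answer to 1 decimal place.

Two edge vectors: Outcrop 2→Outcrop 3 = (285, -326, 101), Outcrop 2→Outcrop 4 = (507, 705, -212).
Normal n = (Outcrop 2→Outcrop 3) × (Outcrop 2→Outcrop 4) = (-2093, 111627, 366207).
So ∂z/∂E = −n_x/n_z = 0.005715347 and ∂z/∂N = −n_y/n_z = −0.304819405.
Intercept c from Outcrop 2: 789 − 3962.82 + 1251155.33 = 1247981.51.
At (694476, 4105573): z = 3969.2 − 1251458.3 + 1247981.51 = 492.4 m.

492.4 m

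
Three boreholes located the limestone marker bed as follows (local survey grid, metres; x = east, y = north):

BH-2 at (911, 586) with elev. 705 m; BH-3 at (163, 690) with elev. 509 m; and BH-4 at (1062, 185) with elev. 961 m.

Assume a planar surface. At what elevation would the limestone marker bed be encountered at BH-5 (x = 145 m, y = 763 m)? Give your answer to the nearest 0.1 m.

Two edge vectors: BH-2→BH-3 = (-748, 104, -196), BH-2→BH-4 = (151, -401, 256).
Normal n = (BH-2→BH-3) × (BH-2→BH-4) = (-51972, 161892, 284244).
So ∂z/∂x = −n_x/n_z = 0.182843 and ∂z/∂y = −n_y/n_z = −0.569553.
Intercept c from BH-2: 705 − 166.57 + 333.76 = 872.19.
At (145, 763): z = 26.5 − 434.6 + 872.19 = 464.1 m.

464.1 m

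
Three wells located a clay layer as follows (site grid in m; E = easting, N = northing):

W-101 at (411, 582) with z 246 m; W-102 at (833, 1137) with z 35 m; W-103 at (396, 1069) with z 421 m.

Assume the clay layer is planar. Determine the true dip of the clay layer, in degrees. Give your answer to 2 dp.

44.75°

Let the plane be z = a·E + b·N + c.
W-102−W-101: 422a + 555b = −211;  W-103−W-101: −15a + 487b = 175.
Solving gives a = −0.93473, b = 0.33055.
Gradient magnitude |∇z| = √(a² + b²) = √(0.87372 + 0.10926) = 0.99146.
True dip = arctan(0.99146) = 44.75°, dipping toward ESE (azimuth ≈ 109°).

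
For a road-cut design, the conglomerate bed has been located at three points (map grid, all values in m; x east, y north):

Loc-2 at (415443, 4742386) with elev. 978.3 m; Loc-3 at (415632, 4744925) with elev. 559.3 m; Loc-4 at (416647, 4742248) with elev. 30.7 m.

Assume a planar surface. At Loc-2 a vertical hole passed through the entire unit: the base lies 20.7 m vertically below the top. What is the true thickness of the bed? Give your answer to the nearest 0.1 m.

16.1 m

Let the plane be z = a·x + b·y + c.
Loc-3−Loc-2: 189a + 2539b = −419;  Loc-4−Loc-2: 1204a − 138b = −947.6.
Solving gives a = −0.79914, b = −0.10554.
|∇z| = √(a²+b²) = 0.80608, so dip δ = arctan(0.80608) = 38.87°.
True thickness = vertical thickness × cos δ = 20.7 × cos 38.87° = 16.1 m.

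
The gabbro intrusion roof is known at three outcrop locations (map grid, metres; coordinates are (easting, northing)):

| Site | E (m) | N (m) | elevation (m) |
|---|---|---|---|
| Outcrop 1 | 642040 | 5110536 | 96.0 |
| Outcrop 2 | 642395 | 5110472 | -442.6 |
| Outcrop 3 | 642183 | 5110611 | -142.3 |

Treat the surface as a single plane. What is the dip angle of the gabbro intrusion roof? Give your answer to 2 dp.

Let the plane be z = a·E + b·N + c.
Outcrop 2−Outcrop 1: 355a − 64b = −538.6;  Outcrop 3−Outcrop 1: 143a + 75b = −238.3.
Solving gives a = −1.55536, b = −0.21178.
Gradient magnitude |∇z| = √(a² + b²) = √(2.41915 + 0.04485) = 1.56971.
True dip = arctan(1.56971) = 57.50°, dipping toward E (azimuth ≈ 082°).

57.50°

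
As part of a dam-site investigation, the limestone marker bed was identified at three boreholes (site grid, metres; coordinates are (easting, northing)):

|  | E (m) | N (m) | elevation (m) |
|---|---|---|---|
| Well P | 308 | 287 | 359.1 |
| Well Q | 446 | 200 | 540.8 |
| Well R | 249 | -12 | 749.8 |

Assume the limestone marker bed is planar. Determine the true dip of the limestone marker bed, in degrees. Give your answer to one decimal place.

Let the plane be z = a·E + b·N + c.
Well Q−Well P: 138a − 87b = 181.7;  Well R−Well P: −59a − 299b = 390.7.
Solving gives a = 0.43835, b = −1.39319.
Gradient magnitude |∇z| = √(a² + b²) = √(0.19215 + 1.94097) = 1.46052.
True dip = arctan(1.46052) = 55.6°, dipping toward NNW (azimuth ≈ 343°).

55.6°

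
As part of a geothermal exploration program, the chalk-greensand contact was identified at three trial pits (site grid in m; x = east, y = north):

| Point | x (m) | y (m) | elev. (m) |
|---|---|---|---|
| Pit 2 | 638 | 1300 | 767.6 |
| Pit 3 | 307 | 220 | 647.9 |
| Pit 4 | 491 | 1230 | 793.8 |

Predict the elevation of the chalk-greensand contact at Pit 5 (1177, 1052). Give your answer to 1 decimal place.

573.8 m

Let the plane be z = a·x + b·y + c.
Pit 3−Pit 2: −331a − 1080b = −119.7;  Pit 4−Pit 2: −147a − 70b = 26.2.
Solving gives a = −0.270485, b = 0.193732.
Then c = 767.6 − a·638 − b·1300 = 688.32.
At (1177, 1052): z = −318.4 + 203.8 + 688.32 = 573.8 m.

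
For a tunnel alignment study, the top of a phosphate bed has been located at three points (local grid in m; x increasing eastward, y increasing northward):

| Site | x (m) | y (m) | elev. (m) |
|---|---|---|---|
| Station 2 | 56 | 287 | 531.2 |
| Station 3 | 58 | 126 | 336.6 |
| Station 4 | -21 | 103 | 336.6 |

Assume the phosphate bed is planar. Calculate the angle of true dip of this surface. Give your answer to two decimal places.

Two edge vectors: Station 2→Station 3 = (2, -161, -194.6), Station 2→Station 4 = (-77, -184, -194.6).
Normal n = (Station 2→Station 3) × (Station 2→Station 4) = (-4475.8, 15373.4, -12765).
So ∂z/∂x = −n_x/n_z = −0.35063 and ∂z/∂y = −n_y/n_z = 1.20434.
Gradient magnitude |∇z| = √(a² + b²) = √(0.12294 + 1.45043) = 1.25434.
True dip = arctan(1.25434) = 51.44°, dipping toward SSE (azimuth ≈ 164°).

51.44°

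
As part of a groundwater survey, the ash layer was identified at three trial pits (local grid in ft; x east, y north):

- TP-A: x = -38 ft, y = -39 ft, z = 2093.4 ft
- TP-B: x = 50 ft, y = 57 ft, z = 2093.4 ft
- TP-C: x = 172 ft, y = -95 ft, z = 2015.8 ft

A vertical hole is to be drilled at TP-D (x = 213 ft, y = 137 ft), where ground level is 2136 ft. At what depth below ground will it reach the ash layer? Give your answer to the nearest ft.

69 ft

Let the plane be z = a·x + b·y + c.
TP-B−TP-A: 88a + 96b = 0;  TP-C−TP-A: 210a − 56b = −77.6.
Solving gives a = −0.29694, b = 0.27219.
Then c = 2093.4 − a·-38 − b·-39 = 2092.73.
At (213, 137): z_contact = −63.2 + 37.3 + 2092.73 = 2066.8 ft.
Depth below ground = 2136 − 2066.8 = 69 ft.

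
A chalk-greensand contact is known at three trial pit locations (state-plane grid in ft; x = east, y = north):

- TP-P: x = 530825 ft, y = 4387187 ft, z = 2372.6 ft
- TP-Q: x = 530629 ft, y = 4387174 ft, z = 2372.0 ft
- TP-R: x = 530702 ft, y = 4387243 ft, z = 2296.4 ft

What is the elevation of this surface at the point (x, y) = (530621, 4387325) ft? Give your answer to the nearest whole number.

2193 ft

Two edge vectors: TP-P→TP-Q = (-196, -13, -0.6), TP-P→TP-R = (-123, 56, -76.2).
Normal n = (TP-P→TP-Q) × (TP-P→TP-R) = (1024.2, -14861.4, -12575).
So ∂z/∂x = −n_x/n_z = 0.08144732 and ∂z/∂y = −n_y/n_z = −1.18182107.
Intercept c from TP-P: 2372.6 − 43234.27 + 5184870.05 = 5144008.38.
At (530621, 4387325): z = 43217.7 − 5185033.1 + 5144008.38 = 2192.9 ft.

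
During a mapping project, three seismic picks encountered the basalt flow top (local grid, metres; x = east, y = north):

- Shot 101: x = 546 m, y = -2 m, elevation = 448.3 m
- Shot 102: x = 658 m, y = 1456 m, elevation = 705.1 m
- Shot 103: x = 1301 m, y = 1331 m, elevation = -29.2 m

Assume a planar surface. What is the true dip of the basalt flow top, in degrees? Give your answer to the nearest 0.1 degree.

48.3°

Two edge vectors: Shot 101→Shot 102 = (112, 1458, 256.8), Shot 101→Shot 103 = (755, 1333, -477.5).
Normal n = (Shot 101→Shot 102) × (Shot 101→Shot 103) = (-1038509.4, 247364, -951494).
So ∂z/∂x = −n_x/n_z = −1.09145 and ∂z/∂y = −n_y/n_z = 0.25997.
Gradient magnitude |∇z| = √(a² + b²) = √(1.19127 + 0.06759) = 1.12199.
True dip = arctan(1.12199) = 48.3°, dipping toward ESE (azimuth ≈ 103°).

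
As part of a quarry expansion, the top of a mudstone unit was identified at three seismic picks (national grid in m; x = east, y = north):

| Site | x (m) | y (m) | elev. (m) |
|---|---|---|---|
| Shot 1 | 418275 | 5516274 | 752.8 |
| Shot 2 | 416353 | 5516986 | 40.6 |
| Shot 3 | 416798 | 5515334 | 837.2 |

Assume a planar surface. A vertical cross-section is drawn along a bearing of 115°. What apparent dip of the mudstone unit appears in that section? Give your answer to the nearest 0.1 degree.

20.4°

Let the plane be z = a·x + b·y + c.
Shot 2−Shot 1: −1922a + 712b = −712.2;  Shot 3−Shot 1: −1477a − 940b = 84.4.
Solving gives a = 0.21319, b = −0.42478.
Unit vector along 115° is (sin 115°, cos 115°) = (0.9063, -0.4226).
Slope in that direction = a·(0.9063) + b·(-0.4226) = 0.37274.
Apparent dip = arctan|0.37274| = 20.4° (true dip is 25.4°, so apparent ≤ true as expected).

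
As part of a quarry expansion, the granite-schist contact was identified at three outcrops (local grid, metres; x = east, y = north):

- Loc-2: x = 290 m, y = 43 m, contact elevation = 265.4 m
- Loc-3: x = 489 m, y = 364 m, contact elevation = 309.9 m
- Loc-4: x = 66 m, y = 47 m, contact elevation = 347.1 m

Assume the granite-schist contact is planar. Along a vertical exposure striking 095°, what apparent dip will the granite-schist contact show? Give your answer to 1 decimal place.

Let the plane be z = a·x + b·y + c.
Loc-3−Loc-2: 199a + 321b = 44.5;  Loc-4−Loc-2: −224a + 4b = 81.7.
Solving gives a = −0.35829, b = 0.36075.
Unit vector along 095° is (sin 95°, cos 95°) = (0.9962, -0.0872).
Slope in that direction = a·(0.9962) + b·(-0.0872) = −0.38837.
Apparent dip = arctan|0.38837| = 21.2° (true dip is 27.0°, so apparent ≤ true as expected).

21.2°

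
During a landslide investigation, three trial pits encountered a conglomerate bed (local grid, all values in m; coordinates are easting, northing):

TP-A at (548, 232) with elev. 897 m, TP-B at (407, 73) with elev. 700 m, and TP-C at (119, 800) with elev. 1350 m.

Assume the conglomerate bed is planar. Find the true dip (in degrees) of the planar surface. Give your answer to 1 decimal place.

46.0°

Let the plane be z = a·easting + b·northing + c.
TP-B−TP-A: −141a − 159b = −197;  TP-C−TP-A: −429a + 568b = 453.
Solving gives a = 0.26884, b = 1.00059.
Gradient magnitude |∇z| = √(a² + b²) = √(0.07228 + 1.00117) = 1.03607.
True dip = arctan(1.03607) = 46.0°, dipping toward SSW (azimuth ≈ 195°).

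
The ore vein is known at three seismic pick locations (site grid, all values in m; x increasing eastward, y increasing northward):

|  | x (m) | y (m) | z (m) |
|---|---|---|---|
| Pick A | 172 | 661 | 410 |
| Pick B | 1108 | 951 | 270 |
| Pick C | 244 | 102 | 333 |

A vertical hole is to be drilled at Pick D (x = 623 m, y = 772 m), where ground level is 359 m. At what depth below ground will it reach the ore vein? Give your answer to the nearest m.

20 m

Let the plane be z = a·x + b·y + c.
Pick B−Pick A: 936a + 290b = −140;  Pick C−Pick A: 72a − 559b = −77.
Solving gives a = −0.18487, b = 0.11393.
Then c = 410 − a·172 − b·661 = 366.49.
At (623, 772): z_contact = −115.2 + 88.0 + 366.49 = 339.3 m.
Depth below ground = 359 − 339.3 = 20 m.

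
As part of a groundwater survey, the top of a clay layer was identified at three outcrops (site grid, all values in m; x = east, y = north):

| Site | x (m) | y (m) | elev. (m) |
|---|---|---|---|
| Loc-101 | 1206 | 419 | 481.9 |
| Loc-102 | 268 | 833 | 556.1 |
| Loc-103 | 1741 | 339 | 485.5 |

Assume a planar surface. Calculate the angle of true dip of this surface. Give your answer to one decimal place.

16.6°

Two edge vectors: Loc-101→Loc-102 = (-938, 414, 74.2), Loc-101→Loc-103 = (535, -80, 3.6).
Normal n = (Loc-101→Loc-102) × (Loc-101→Loc-103) = (7426.4, 43073.8, -146450).
So ∂z/∂x = −n_x/n_z = 0.05071 and ∂z/∂y = −n_y/n_z = 0.29412.
Gradient magnitude |∇z| = √(a² + b²) = √(0.00257 + 0.08651) = 0.29846.
True dip = arctan(0.29846) = 16.6°, dipping toward S (azimuth ≈ 190°).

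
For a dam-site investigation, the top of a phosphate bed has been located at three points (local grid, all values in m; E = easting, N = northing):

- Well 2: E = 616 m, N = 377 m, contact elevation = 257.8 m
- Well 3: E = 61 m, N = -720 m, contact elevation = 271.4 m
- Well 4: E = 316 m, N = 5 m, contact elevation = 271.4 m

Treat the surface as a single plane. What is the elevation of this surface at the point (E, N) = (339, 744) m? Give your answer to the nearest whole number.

Let the plane be z = a·E + b·N + c.
Well 3−Well 2: −555a − 1097b = 13.6;  Well 4−Well 2: −300a − 372b = 13.6.
Solving gives a = −0.08040, b = 0.02828.
Then c = 257.8 − a·616 − b·377 = 296.66.
At (339, 744): z = −27.3 + 21.0 + 296.66 = 290.4 m.

290 m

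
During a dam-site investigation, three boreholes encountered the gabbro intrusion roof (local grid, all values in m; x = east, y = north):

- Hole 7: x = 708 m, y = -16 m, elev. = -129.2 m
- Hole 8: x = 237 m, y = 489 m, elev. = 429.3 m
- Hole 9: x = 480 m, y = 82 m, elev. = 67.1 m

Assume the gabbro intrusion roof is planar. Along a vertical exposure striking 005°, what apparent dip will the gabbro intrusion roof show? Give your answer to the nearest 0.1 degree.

24.1°

Let the plane be z = a·x + b·y + c.
Hole 8−Hole 7: −471a + 505b = 558.5;  Hole 9−Hole 7: −228a + 98b = 196.3.
Solving gives a = −0.64362, b = 0.50565.
Unit vector along 005° is (sin 5°, cos 5°) = (0.0872, 0.9962).
Slope in that direction = a·(0.0872) + b·(0.9962) = 0.44763.
Apparent dip = arctan|0.44763| = 24.1° (true dip is 39.3°, so apparent ≤ true as expected).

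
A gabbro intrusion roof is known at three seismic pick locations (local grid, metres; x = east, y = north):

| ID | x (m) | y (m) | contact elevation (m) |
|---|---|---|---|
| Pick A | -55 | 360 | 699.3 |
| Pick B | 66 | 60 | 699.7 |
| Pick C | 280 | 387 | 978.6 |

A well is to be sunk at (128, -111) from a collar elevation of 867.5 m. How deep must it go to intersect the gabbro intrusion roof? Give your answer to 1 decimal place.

Let the plane be z = a·x + b·y + c.
Pick B−Pick A: 121a − 300b = 0.4;  Pick C−Pick A: 335a + 27b = 279.3.
Solving gives a = 0.80759, b = 0.32439.
Then c = 699.3 − a·-55 − b·360 = 626.94.
At (128, -111): z_contact = 103.37 − 36.01 + 626.94 = 694.30 m.
Depth below ground = 867.5 − 694.30 = 173.2 m.

173.2 m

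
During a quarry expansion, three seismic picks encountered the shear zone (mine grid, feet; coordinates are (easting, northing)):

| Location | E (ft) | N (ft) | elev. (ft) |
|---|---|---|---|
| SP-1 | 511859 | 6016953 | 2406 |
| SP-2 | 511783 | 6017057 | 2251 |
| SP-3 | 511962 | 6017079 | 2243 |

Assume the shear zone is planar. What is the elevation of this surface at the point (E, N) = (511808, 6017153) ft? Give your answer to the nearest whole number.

2120 ft

Let the plane be z = a·E + b·N + c.
SP-2−SP-1: −76a + 104b = −155;  SP-3−SP-1: 103a + 126b = −163.
Solving gives a = 0.12707019, b = −1.39752563.
Then c = 2406 − a·511859 − b·6016953 = 8346210.02.
At (511808, 6017153): z = 65035.5 − 8409125.5 + 8346210.02 = 2120.0 ft.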